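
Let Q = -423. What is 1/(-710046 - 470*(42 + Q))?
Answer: -1/530976 ≈ -1.8833e-6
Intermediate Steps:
1/(-710046 - 470*(42 + Q)) = 1/(-710046 - 470*(42 - 423)) = 1/(-710046 - 470*(-381)) = 1/(-710046 + 179070) = 1/(-530976) = -1/530976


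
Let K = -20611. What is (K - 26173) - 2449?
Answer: -49233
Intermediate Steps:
(K - 26173) - 2449 = (-20611 - 26173) - 2449 = -46784 - 2449 = -49233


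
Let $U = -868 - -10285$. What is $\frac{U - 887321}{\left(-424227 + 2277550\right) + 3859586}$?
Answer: $- \frac{877904}{5712909} \approx -0.15367$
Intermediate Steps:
$U = 9417$ ($U = -868 + 10285 = 9417$)
$\frac{U - 887321}{\left(-424227 + 2277550\right) + 3859586} = \frac{9417 - 887321}{\left(-424227 + 2277550\right) + 3859586} = - \frac{877904}{1853323 + 3859586} = - \frac{877904}{5712909}$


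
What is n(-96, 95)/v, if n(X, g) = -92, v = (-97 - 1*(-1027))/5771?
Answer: -265466/465 ≈ -570.89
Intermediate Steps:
v = 930/5771 (v = (-97 + 1027)*(1/5771) = 930*(1/5771) = 930/5771 ≈ 0.16115)
n(-96, 95)/v = -92/930/5771 = -92*5771/930 = -265466/465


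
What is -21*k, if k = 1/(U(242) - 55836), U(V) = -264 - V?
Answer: 21/56342 ≈ 0.00037272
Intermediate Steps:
k = -1/56342 (k = 1/((-264 - 1*242) - 55836) = 1/((-264 - 242) - 55836) = 1/(-506 - 55836) = 1/(-56342) = -1/56342 ≈ -1.7749e-5)
-21*k = -21*(-1/56342) = 21/56342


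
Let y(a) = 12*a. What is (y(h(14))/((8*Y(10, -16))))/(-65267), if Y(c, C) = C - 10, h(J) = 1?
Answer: 3/3393884 ≈ 8.8394e-7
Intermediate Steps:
Y(c, C) = -10 + C
(y(h(14))/((8*Y(10, -16))))/(-65267) = ((12*1)/((8*(-10 - 16))))/(-65267) = (12/((8*(-26))))*(-1/65267) = (12/(-208))*(-1/65267) = (12*(-1/208))*(-1/65267) = -3/52*(-1/65267) = 3/3393884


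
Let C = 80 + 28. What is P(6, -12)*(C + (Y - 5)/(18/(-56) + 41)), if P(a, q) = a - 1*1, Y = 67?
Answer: 623740/1139 ≈ 547.62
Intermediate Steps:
P(a, q) = -1 + a (P(a, q) = a - 1 = -1 + a)
C = 108
P(6, -12)*(C + (Y - 5)/(18/(-56) + 41)) = (-1 + 6)*(108 + (67 - 5)/(18/(-56) + 41)) = 5*(108 + 62/(18*(-1/56) + 41)) = 5*(108 + 62/(-9/28 + 41)) = 5*(108 + 62/(1139/28)) = 5*(108 + 62*(28/1139)) = 5*(108 + 1736/1139) = 5*(124748/1139) = 623740/1139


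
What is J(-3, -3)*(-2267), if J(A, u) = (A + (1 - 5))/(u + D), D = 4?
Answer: 15869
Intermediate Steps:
J(A, u) = (-4 + A)/(4 + u) (J(A, u) = (A + (1 - 5))/(u + 4) = (A - 4)/(4 + u) = (-4 + A)/(4 + u))
J(-3, -3)*(-2267) = ((-4 - 3)/(4 - 3))*(-2267) = (-7/1)*(-2267) = (1*(-7))*(-2267) = -7*(-2267) = 15869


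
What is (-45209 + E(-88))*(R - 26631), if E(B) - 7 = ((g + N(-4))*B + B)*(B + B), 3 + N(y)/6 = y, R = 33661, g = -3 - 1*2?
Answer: -5326279500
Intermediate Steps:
g = -5 (g = -3 - 2 = -5)
N(y) = -18 + 6*y
E(B) = 7 - 92*B² (E(B) = 7 + ((-5 + (-18 + 6*(-4)))*B + B)*(B + B) = 7 + ((-5 + (-18 - 24))*B + B)*(2*B) = 7 + ((-5 - 42)*B + B)*(2*B) = 7 + (-47*B + B)*(2*B) = 7 + (-46*B)*(2*B) = 7 - 92*B²)
(-45209 + E(-88))*(R - 26631) = (-45209 + (7 - 92*(-88)²))*(33661 - 26631) = (-45209 + (7 - 92*7744))*7030 = (-45209 + (7 - 712448))*7030 = (-45209 - 712441)*7030 = -757650*7030 = -5326279500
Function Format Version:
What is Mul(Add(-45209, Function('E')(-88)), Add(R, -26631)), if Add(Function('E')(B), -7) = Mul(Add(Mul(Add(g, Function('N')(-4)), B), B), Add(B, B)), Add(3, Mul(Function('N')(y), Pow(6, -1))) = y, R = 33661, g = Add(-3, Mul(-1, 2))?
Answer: -5326279500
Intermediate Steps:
g = -5 (g = Add(-3, -2) = -5)
Function('N')(y) = Add(-18, Mul(6, y))
Function('E')(B) = Add(7, Mul(-92, Pow(B, 2))) (Function('E')(B) = Add(7, Mul(Add(Mul(Add(-5, Add(-18, Mul(6, -4))), B), B), Add(B, B))) = Add(7, Mul(Add(Mul(Add(-5, Add(-18, -24)), B), B), Mul(2, B))) = Add(7, Mul(Add(Mul(Add(-5, -42), B), B), Mul(2, B))) = Add(7, Mul(Add(Mul(-47, B), B), Mul(2, B))) = Add(7, Mul(Mul(-46, B), Mul(2, B))) = Add(7, Mul(-92, Pow(B, 2))))
Mul(Add(-45209, Function('E')(-88)), Add(R, -26631)) = Mul(Add(-45209, Add(7, Mul(-92, Pow(-88, 2)))), Add(33661, -26631)) = Mul(Add(-45209, Add(7, Mul(-92, 7744))), 7030) = Mul(Add(-45209, Add(7, -712448)), 7030) = Mul(Add(-45209, -712441), 7030) = Mul(-757650, 7030) = -5326279500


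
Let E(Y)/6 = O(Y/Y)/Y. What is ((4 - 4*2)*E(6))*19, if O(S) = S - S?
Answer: 0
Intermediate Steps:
O(S) = 0
E(Y) = 0 (E(Y) = 6*(0/Y) = 6*0 = 0)
((4 - 4*2)*E(6))*19 = ((4 - 4*2)*0)*19 = ((4 - 8)*0)*19 = -4*0*19 = 0*19 = 0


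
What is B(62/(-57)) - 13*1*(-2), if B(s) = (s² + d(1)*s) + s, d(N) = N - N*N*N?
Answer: 84784/3249 ≈ 26.095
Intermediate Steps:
d(N) = N - N³ (d(N) = N - N²*N = N - N³)
B(s) = s + s² (B(s) = (s² + (1 - 1*1³)*s) + s = (s² + (1 - 1*1)*s) + s = (s² + (1 - 1)*s) + s = (s² + 0*s) + s = (s² + 0) + s = s² + s = s + s²)
B(62/(-57)) - 13*1*(-2) = (62/(-57))*(1 + 62/(-57)) - 13*1*(-2) = (62*(-1/57))*(1 + 62*(-1/57)) - 13*(-2) = -62*(1 - 62/57)/57 - 1*(-26) = -62/57*(-5/57) + 26 = 310/3249 + 26 = 84784/3249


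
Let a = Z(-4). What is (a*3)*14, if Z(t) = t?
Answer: -168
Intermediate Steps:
a = -4
(a*3)*14 = -4*3*14 = -12*14 = -168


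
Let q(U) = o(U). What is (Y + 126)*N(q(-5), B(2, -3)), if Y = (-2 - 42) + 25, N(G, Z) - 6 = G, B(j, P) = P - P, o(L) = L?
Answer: 107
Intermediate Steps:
q(U) = U
B(j, P) = 0
N(G, Z) = 6 + G
Y = -19 (Y = -44 + 25 = -19)
(Y + 126)*N(q(-5), B(2, -3)) = (-19 + 126)*(6 - 5) = 107*1 = 107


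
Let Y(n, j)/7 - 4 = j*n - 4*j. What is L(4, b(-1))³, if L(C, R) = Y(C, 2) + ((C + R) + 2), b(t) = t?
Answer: 35937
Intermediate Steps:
Y(n, j) = 28 - 28*j + 7*j*n (Y(n, j) = 28 + 7*(j*n - 4*j) = 28 + 7*(-4*j + j*n) = 28 + (-28*j + 7*j*n) = 28 - 28*j + 7*j*n)
L(C, R) = -26 + R + 15*C (L(C, R) = (28 - 28*2 + 7*2*C) + ((C + R) + 2) = (28 - 56 + 14*C) + (2 + C + R) = (-28 + 14*C) + (2 + C + R) = -26 + R + 15*C)
L(4, b(-1))³ = (-26 - 1 + 15*4)³ = (-26 - 1 + 60)³ = 33³ = 35937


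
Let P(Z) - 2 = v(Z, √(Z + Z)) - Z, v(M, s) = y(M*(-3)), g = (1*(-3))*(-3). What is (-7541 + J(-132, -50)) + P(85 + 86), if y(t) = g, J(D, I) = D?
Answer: -7833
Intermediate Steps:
g = 9 (g = -3*(-3) = 9)
y(t) = 9
v(M, s) = 9
P(Z) = 11 - Z (P(Z) = 2 + (9 - Z) = 11 - Z)
(-7541 + J(-132, -50)) + P(85 + 86) = (-7541 - 132) + (11 - (85 + 86)) = -7673 + (11 - 1*171) = -7673 + (11 - 171) = -7673 - 160 = -7833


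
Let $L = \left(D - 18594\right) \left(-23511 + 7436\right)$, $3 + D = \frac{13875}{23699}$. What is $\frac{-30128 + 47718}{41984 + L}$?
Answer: $\frac{208432705}{3542755779458} \approx 5.8834 \cdot 10^{-5}$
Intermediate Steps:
$D = - \frac{57222}{23699}$ ($D = -3 + \frac{13875}{23699} = - \frac{57222}{23699} \approx -2.4145$)
$L = \frac{7084516580100}{23699}$ ($L = \left(- \frac{57222}{23699} - 18594\right) \left(-23511 + 7436\right) = \left(- \frac{440716428}{23699}\right) \left(-16075\right) = \frac{7084516580100}{23699} \approx 2.9894 \cdot 10^{8}$)
$\frac{-30128 + 47718}{41984 + L} = \frac{-30128 + 47718}{41984 + \frac{7084516580100}{23699}} = \frac{17590}{\frac{7085511558916}{23699}} = 17590 \cdot \frac{23699}{7085511558916} = \frac{208432705}{3542755779458}$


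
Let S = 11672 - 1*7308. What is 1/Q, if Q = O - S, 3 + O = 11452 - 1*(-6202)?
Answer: 1/13287 ≈ 7.5262e-5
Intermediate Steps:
S = 4364 (S = 11672 - 7308 = 4364)
O = 17651 (O = -3 + (11452 - 1*(-6202)) = -3 + (11452 + 6202) = -3 + 17654 = 17651)
Q = 13287 (Q = 17651 - 1*4364 = 17651 - 4364 = 13287)
1/Q = 1/13287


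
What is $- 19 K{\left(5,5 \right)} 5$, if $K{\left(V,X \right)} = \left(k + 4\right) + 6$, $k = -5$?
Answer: $-475$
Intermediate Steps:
$K{\left(V,X \right)} = 5$ ($K{\left(V,X \right)} = \left(-5 + 4\right) + 6 = -1 + 6 = 5$)
$- 19 K{\left(5,5 \right)} 5 = \left(-19\right) 5 \cdot 5 = \left(-95\right) 5 = -475$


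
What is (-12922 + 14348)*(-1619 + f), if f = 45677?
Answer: 62826708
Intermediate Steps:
(-12922 + 14348)*(-1619 + f) = (-12922 + 14348)*(-1619 + 45677) = 1426*44058 = 62826708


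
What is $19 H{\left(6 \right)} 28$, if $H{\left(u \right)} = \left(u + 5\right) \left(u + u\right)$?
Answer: $70224$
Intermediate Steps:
$H{\left(u \right)} = 2 u \left(5 + u\right)$ ($H{\left(u \right)} = \left(5 + u\right) 2 u = 2 u \left(5 + u\right)$)
$19 H{\left(6 \right)} 28 = 19 \cdot 2 \cdot 6 \left(5 + 6\right) 28 = 19 \cdot 2 \cdot 6 \cdot 11 \cdot 28 = 19 \cdot 132 \cdot 28 = 2508 \cdot 28 = 70224$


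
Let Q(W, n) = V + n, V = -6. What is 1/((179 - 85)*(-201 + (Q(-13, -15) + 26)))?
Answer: -1/18424 ≈ -5.4277e-5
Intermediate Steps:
Q(W, n) = -6 + n
1/((179 - 85)*(-201 + (Q(-13, -15) + 26))) = 1/((179 - 85)*(-201 + ((-6 - 15) + 26))) = 1/(94*(-201 + (-21 + 26))) = 1/(94*(-201 + 5)) = 1/(94*(-196)) = 1/(-18424) = -1/18424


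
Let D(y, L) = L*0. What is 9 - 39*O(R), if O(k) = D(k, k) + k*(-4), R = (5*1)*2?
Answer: 1569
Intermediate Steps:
R = 10 (R = 5*2 = 10)
D(y, L) = 0
O(k) = -4*k (O(k) = 0 + k*(-4) = 0 - 4*k = -4*k)
9 - 39*O(R) = 9 - (-156)*10 = 9 - 39*(-40) = 9 + 1560 = 1569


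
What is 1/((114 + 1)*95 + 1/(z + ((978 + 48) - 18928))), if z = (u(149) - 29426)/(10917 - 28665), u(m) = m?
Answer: 35299491/385646937203 ≈ 9.1533e-5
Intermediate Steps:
z = 3253/1972 (z = (149 - 29426)/(10917 - 28665) = -29277/(-17748) = -29277*(-1/17748) = 3253/1972 ≈ 1.6496)
1/((114 + 1)*95 + 1/(z + ((978 + 48) - 18928))) = 1/((114 + 1)*95 + 1/(3253/1972 + ((978 + 48) - 18928))) = 1/(115*95 + 1/(3253/1972 + (1026 - 18928))) = 1/(10925 + 1/(3253/1972 - 17902)) = 1/(10925 + 1/(-35299491/1972)) = 1/(10925 - 1972/35299491) = 1/(385646937203/35299491) = 35299491/385646937203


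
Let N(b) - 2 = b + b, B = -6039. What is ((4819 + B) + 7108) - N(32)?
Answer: 5822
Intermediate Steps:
N(b) = 2 + 2*b (N(b) = 2 + (b + b) = 2 + 2*b)
((4819 + B) + 7108) - N(32) = ((4819 - 6039) + 7108) - (2 + 2*32) = (-1220 + 7108) - (2 + 64) = 5888 - 1*66 = 5888 - 66 = 5822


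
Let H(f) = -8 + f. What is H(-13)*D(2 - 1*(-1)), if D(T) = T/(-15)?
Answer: 21/5 ≈ 4.2000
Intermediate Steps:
D(T) = -T/15 (D(T) = T*(-1/15) = -T/15)
H(-13)*D(2 - 1*(-1)) = (-8 - 13)*(-(2 - 1*(-1))/15) = -(-7)*(2 + 1)/5 = -(-7)*3/5 = -21*(-⅕) = 21/5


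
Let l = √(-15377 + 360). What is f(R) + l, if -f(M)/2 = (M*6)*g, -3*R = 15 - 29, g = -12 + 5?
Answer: 392 + I*√15017 ≈ 392.0 + 122.54*I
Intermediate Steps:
g = -7
l = I*√15017 (l = √(-15017) = I*√15017 ≈ 122.54*I)
R = 14/3 (R = -(15 - 29)/3 = -⅓*(-14) = 14/3 ≈ 4.6667)
f(M) = 84*M (f(M) = -2*M*6*(-7) = -2*6*M*(-7) = -(-84)*M = 84*M)
f(R) + l = 84*(14/3) + I*√15017 = 392 + I*√15017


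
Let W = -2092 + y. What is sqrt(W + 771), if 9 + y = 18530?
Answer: 20*sqrt(43) ≈ 131.15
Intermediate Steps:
y = 18521 (y = -9 + 18530 = 18521)
W = 16429 (W = -2092 + 18521 = 16429)
sqrt(W + 771) = sqrt(16429 + 771) = sqrt(17200) = 20*sqrt(43)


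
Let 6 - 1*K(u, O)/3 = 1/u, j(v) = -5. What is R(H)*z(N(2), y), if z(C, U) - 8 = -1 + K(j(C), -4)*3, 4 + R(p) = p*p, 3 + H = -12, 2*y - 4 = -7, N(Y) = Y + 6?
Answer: 69394/5 ≈ 13879.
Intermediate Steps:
N(Y) = 6 + Y
y = -3/2 (y = 2 + (½)*(-7) = 2 - 7/2 = -3/2 ≈ -1.5000)
H = -15 (H = -3 - 12 = -15)
K(u, O) = 18 - 3/u
R(p) = -4 + p² (R(p) = -4 + p*p = -4 + p²)
z(C, U) = 314/5 (z(C, U) = 8 + (-1 + (18 - 3/(-5))*3) = 8 + (-1 + (18 - 3*(-⅕))*3) = 8 + (-1 + (18 + ⅗)*3) = 8 + (-1 + (93/5)*3) = 8 + (-1 + 279/5) = 8 + 274/5 = 314/5)
R(H)*z(N(2), y) = (-4 + (-15)²)*(314/5) = (-4 + 225)*(314/5) = 221*(314/5) = 69394/5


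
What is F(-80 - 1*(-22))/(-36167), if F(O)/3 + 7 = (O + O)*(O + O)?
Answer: -40347/36167 ≈ -1.1156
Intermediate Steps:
F(O) = -21 + 12*O² (F(O) = -21 + 3*((O + O)*(O + O)) = -21 + 3*((2*O)*(2*O)) = -21 + 3*(4*O²) = -21 + 12*O²)
F(-80 - 1*(-22))/(-36167) = (-21 + 12*(-80 - 1*(-22))²)/(-36167) = (-21 + 12*(-80 + 22)²)*(-1/36167) = (-21 + 12*(-58)²)*(-1/36167) = (-21 + 12*3364)*(-1/36167) = (-21 + 40368)*(-1/36167) = 40347*(-1/36167) = -40347/36167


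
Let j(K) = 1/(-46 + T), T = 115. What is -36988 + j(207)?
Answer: -2552171/69 ≈ -36988.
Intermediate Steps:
j(K) = 1/69 (j(K) = 1/(-46 + 115) = 1/69)
-36988 + j(207) = -36988 + 1/69 = -2552171/69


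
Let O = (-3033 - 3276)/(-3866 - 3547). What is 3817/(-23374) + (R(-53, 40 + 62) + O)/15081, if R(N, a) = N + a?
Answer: -139361825299/871035639474 ≈ -0.16000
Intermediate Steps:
O = 2103/2471 (O = -6309/(-7413) = -6309*(-1/7413) = 2103/2471 ≈ 0.85107)
3817/(-23374) + (R(-53, 40 + 62) + O)/15081 = 3817/(-23374) + ((-53 + (40 + 62)) + 2103/2471)/15081 = 3817*(-1/23374) + ((-53 + 102) + 2103/2471)*(1/15081) = -3817/23374 + (49 + 2103/2471)*(1/15081) = -3817/23374 + (123182/2471)*(1/15081) = -3817/23374 + 123182/37265151 = -139361825299/871035639474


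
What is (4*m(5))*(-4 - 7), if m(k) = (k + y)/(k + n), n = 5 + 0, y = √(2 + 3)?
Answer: -22 - 22*√5/5 ≈ -31.839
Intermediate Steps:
y = √5 ≈ 2.2361
n = 5
m(k) = (k + √5)/(5 + k) (m(k) = (k + √5)/(k + 5) = (k + √5)/(5 + k))
(4*m(5))*(-4 - 7) = (4*((5 + √5)/(5 + 5)))*(-4 - 7) = (4*((5 + √5)/10))*(-11) = (4*(½ + √5/10))*(-11) = (2 + 2*√5/5)*(-11) = -22 - 22*√5/5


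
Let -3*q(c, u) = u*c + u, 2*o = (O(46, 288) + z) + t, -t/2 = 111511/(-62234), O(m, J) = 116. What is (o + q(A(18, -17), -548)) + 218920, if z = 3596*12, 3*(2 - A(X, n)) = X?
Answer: 14936644915/62234 ≈ 2.4001e+5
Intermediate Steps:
t = 111511/31117 (t = -223022/(-62234) = -223022*(-1)/62234 = -2*(-111511/62234) = 111511/31117 ≈ 3.5836)
A(X, n) = 2 - X/3
z = 43152
o = 1346481867/62234 (o = ((116 + 43152) + 111511/31117)/2 = (43268 + 111511/31117)/2 = (½)*(1346481867/31117) = 1346481867/62234 ≈ 21636.)
q(c, u) = -u/3 - c*u/3 (q(c, u) = -(u*c + u)/3 = -(c*u + u)/3 = -(u + c*u)/3 = -u/3 - c*u/3)
(o + q(A(18, -17), -548)) + 218920 = (1346481867/62234 - ⅓*(-548)*(1 + (2 - ⅓*18))) + 218920 = (1346481867/62234 - ⅓*(-548)*(1 + (2 - 6))) + 218920 = (1346481867/62234 - ⅓*(-548)*(1 - 4)) + 218920 = (1346481867/62234 - ⅓*(-548)*(-3)) + 218920 = (1346481867/62234 - 548) + 218920 = 1312377635/62234 + 218920 = 14936644915/62234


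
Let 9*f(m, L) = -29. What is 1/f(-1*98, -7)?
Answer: -9/29 ≈ -0.31034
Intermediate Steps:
f(m, L) = -29/9 (f(m, L) = (⅑)*(-29) = -29/9)
1/f(-1*98, -7) = 1/(-29/9) = -9/29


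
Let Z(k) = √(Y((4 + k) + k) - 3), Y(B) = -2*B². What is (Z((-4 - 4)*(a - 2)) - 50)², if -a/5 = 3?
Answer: (50 - I*√152355)² ≈ -1.4986e+5 - 39033.0*I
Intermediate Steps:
a = -15 (a = -5*3 = -15)
Z(k) = √(-3 - 2*(4 + 2*k)²) (Z(k) = √(-2*((4 + k) + k)² - 3) = √(-2*(4 + 2*k)² - 3) = √(-3 - 2*(4 + 2*k)²))
(Z((-4 - 4)*(a - 2)) - 50)² = (√(-3 - 8*(2 + (-4 - 4)*(-15 - 2))²) - 50)² = (√(-3 - 8*(2 - 8*(-17))²) - 50)² = (√(-3 - 8*(2 + 136)²) - 50)² = (√(-3 - 8*138²) - 50)² = (√(-3 - 8*19044) - 50)² = (√(-3 - 152352) - 50)² = (√(-152355) - 50)² = (I*√152355 - 50)² = (-50 + I*√152355)²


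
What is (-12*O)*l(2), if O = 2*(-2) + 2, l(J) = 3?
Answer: 72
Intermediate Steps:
O = -2 (O = -4 + 2 = -2)
(-12*O)*l(2) = -12*(-2)*3 = 24*3 = 72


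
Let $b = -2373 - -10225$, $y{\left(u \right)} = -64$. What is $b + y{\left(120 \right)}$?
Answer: $7788$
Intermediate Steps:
$b = 7852$ ($b = -2373 + 10225 = 7852$)
$b + y{\left(120 \right)} = 7852 - 64 = 7788$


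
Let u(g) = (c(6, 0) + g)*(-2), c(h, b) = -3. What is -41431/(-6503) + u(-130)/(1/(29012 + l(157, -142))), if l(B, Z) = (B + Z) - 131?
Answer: 49984284439/6503 ≈ 7.6863e+6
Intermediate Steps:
l(B, Z) = -131 + B + Z
u(g) = 6 - 2*g (u(g) = (-3 + g)*(-2) = 6 - 2*g)
-41431/(-6503) + u(-130)/(1/(29012 + l(157, -142))) = -41431/(-6503) + (6 - 2*(-130))/(1/(29012 + (-131 + 157 - 142))) = -41431*(-1/6503) + (6 + 260)/(1/(29012 - 116)) = 41431/6503 + 266/(1/28896) = 41431/6503 + 266*28896 = 41431/6503 + 7686336 = 49984284439/6503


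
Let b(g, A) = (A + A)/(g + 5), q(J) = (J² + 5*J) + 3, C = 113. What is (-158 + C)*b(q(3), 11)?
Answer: -495/16 ≈ -30.938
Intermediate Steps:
q(J) = 3 + J² + 5*J
b(g, A) = 2*A/(5 + g) (b(g, A) = (2*A)/(5 + g) = 2*A/(5 + g))
(-158 + C)*b(q(3), 11) = (-158 + 113)*(2*11/(5 + (3 + 3² + 5*3))) = -90*11/(5 + (3 + 9 + 15)) = -90*11/(5 + 27) = -90*11/32 = -45*11/16 = -495/16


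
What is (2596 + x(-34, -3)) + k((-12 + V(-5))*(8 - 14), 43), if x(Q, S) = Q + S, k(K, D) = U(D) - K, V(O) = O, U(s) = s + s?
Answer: 2543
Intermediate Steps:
U(s) = 2*s
k(K, D) = -K + 2*D (k(K, D) = 2*D - K = -K + 2*D)
(2596 + x(-34, -3)) + k((-12 + V(-5))*(8 - 14), 43) = (2596 + (-34 - 3)) + (-(-12 - 5)*(8 - 14) + 2*43) = (2596 - 37) + (-(-17)*(-6) + 86) = 2559 + (-1*102 + 86) = 2559 + (-102 + 86) = 2559 - 16 = 2543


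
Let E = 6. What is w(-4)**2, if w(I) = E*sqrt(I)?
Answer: -144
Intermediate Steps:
w(I) = 6*sqrt(I)
w(-4)**2 = (6*sqrt(-4))**2 = (6*(2*I))**2 = (12*I)**2 = -144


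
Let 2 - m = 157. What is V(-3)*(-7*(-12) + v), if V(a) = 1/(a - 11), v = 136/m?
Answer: -6442/1085 ≈ -5.9373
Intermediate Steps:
m = -155 (m = 2 - 1*157 = 2 - 157 = -155)
v = -136/155 (v = 136/(-155) = 136*(-1/155) = -136/155 ≈ -0.87742)
V(a) = 1/(-11 + a)
V(-3)*(-7*(-12) + v) = (-7*(-12) - 136/155)/(-11 - 3) = (84 - 136/155)/(-14) = -1/14*12884/155 = -6442/1085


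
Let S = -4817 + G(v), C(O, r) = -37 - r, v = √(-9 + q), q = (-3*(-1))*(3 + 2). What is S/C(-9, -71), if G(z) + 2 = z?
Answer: -4819/34 + √6/34 ≈ -141.66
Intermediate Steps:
q = 15 (q = 3*5 = 15)
v = √6 (v = √(-9 + 15) = √6 ≈ 2.4495)
G(z) = -2 + z
S = -4819 + √6 (S = -4817 + (-2 + √6) = -4819 + √6 ≈ -4816.5)
S/C(-9, -71) = (-4819 + √6)/(-37 - 1*(-71)) = (-4819 + √6)/(-37 + 71) = (-4819 + √6)/34 = (-4819 + √6)*(1/34) = -4819/34 + √6/34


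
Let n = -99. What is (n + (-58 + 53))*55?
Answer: -5720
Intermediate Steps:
(n + (-58 + 53))*55 = (-99 + (-58 + 53))*55 = (-99 - 5)*55 = -104*55 = -5720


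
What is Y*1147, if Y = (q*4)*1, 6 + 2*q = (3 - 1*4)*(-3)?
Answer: -6882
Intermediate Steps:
q = -3/2 (q = -3 + ((3 - 1*4)*(-3))/2 = -3 + ((3 - 4)*(-3))/2 = -3 + (-1*(-3))/2 = -3 + (½)*3 = -3 + 3/2 = -3/2 ≈ -1.5000)
Y = -6 (Y = -3/2*4*1 = -6*1 = -6)
Y*1147 = -6*1147 = -6882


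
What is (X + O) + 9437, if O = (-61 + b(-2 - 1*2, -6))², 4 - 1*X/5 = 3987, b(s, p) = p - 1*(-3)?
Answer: -6382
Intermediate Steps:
b(s, p) = 3 + p (b(s, p) = p + 3 = 3 + p)
X = -19915 (X = 20 - 5*3987 = 20 - 19935 = -19915)
O = 4096 (O = (-61 + (3 - 6))² = (-61 - 3)² = (-64)² = 4096)
(X + O) + 9437 = (-19915 + 4096) + 9437 = -15819 + 9437 = -6382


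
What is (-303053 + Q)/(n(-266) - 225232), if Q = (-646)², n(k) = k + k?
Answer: -114263/225764 ≈ -0.50612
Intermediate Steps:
n(k) = 2*k
Q = 417316
(-303053 + Q)/(n(-266) - 225232) = (-303053 + 417316)/(2*(-266) - 225232) = 114263/(-532 - 225232) = 114263/(-225764) = 114263*(-1/225764) = -114263/225764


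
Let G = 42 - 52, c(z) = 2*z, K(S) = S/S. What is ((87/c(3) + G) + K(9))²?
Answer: 121/4 ≈ 30.250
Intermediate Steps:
K(S) = 1
G = -10
((87/c(3) + G) + K(9))² = ((87/((2*3)) - 10) + 1)² = ((87/6 - 10) + 1)² = ((87*(⅙) - 10) + 1)² = ((29/2 - 10) + 1)² = (9/2 + 1)² = (11/2)² = 121/4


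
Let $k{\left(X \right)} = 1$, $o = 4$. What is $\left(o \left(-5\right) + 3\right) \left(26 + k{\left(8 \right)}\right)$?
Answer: $-459$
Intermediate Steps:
$\left(o \left(-5\right) + 3\right) \left(26 + k{\left(8 \right)}\right) = \left(4 \left(-5\right) + 3\right) \left(26 + 1\right) = \left(-20 + 3\right) 27 = \left(-17\right) 27 = -459$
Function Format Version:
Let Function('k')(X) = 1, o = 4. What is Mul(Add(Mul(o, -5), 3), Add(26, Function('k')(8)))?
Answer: -459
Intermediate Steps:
Mul(Add(Mul(o, -5), 3), Add(26, Function('k')(8))) = Mul(Add(Mul(4, -5), 3), Add(26, 1)) = Mul(Add(-20, 3), 27) = Mul(-17, 27) = -459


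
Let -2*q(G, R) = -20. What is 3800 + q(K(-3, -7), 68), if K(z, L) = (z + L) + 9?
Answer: 3810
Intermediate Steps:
K(z, L) = 9 + L + z (K(z, L) = (L + z) + 9 = 9 + L + z)
q(G, R) = 10 (q(G, R) = -½*(-20) = 10)
3800 + q(K(-3, -7), 68) = 3800 + 10 = 3810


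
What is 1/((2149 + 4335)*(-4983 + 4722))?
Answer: -1/1692324 ≈ -5.9090e-7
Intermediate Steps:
1/((2149 + 4335)*(-4983 + 4722)) = 1/(6484*(-261)) = 1/(-1692324) = -1/1692324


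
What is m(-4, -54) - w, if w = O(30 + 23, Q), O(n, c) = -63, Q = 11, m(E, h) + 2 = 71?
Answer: 132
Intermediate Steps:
m(E, h) = 69 (m(E, h) = -2 + 71 = 69)
w = -63
m(-4, -54) - w = 69 - 1*(-63) = 69 + 63 = 132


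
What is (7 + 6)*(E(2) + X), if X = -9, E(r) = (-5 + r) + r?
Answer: -130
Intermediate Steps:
E(r) = -5 + 2*r
(7 + 6)*(E(2) + X) = (7 + 6)*((-5 + 2*2) - 9) = 13*((-5 + 4) - 9) = 13*(-1 - 9) = 13*(-10) = -130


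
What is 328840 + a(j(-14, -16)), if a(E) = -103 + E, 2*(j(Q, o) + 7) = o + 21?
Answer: 657465/2 ≈ 3.2873e+5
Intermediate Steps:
j(Q, o) = 7/2 + o/2 (j(Q, o) = -7 + (o + 21)/2 = -7 + (21 + o)/2 = -7 + (21/2 + o/2) = 7/2 + o/2)
328840 + a(j(-14, -16)) = 328840 + (-103 + (7/2 + (½)*(-16))) = 328840 + (-103 + (7/2 - 8)) = 328840 + (-103 - 9/2) = 328840 - 215/2 = 657465/2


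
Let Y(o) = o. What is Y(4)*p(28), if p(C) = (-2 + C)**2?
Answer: 2704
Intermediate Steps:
Y(4)*p(28) = 4*(-2 + 28)**2 = 4*26**2 = 4*676 = 2704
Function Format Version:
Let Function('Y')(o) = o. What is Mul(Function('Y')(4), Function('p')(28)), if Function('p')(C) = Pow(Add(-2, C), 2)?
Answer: 2704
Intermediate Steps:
Mul(Function('Y')(4), Function('p')(28)) = Mul(4, Pow(Add(-2, 28), 2)) = Mul(4, Pow(26, 2)) = Mul(4, 676) = 2704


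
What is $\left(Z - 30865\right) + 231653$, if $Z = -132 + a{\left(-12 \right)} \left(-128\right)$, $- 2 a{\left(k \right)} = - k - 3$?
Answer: $201232$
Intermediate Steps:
$a{\left(k \right)} = \frac{3}{2} + \frac{k}{2}$ ($a{\left(k \right)} = - \frac{- k - 3}{2} = - \frac{-3 - k}{2} = \frac{3}{2} + \frac{k}{2}$)
$Z = 444$ ($Z = -132 + \left(\frac{3}{2} + \frac{1}{2} \left(-12\right)\right) \left(-128\right) = -132 + \left(\frac{3}{2} - 6\right) \left(-128\right) = -132 - -576 = -132 + 576 = 444$)
$\left(Z - 30865\right) + 231653 = \left(444 - 30865\right) + 231653 = -30421 + 231653 = 201232$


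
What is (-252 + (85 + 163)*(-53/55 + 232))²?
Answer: 9843755650576/3025 ≈ 3.2541e+9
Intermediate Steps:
(-252 + (85 + 163)*(-53/55 + 232))² = (-252 + 248*(-53*1/55 + 232))² = (-252 + 248*(-53/55 + 232))² = (-252 + 248*(12707/55))² = (-252 + 3151336/55)² = (3137476/55)² = 9843755650576/3025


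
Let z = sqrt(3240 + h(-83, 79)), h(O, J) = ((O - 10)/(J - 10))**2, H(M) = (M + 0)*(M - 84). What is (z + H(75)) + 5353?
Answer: 4678 + sqrt(1714921)/23 ≈ 4734.9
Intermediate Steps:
H(M) = M*(-84 + M)
h(O, J) = (-10 + O)**2/(-10 + J)**2 (h(O, J) = ((-10 + O)/(-10 + J))**2 = (-10 + O)**2/(-10 + J)**2)
z = sqrt(1714921)/23 (z = sqrt(3240 + (-10 - 83)**2/(-10 + 79)**2) = sqrt(3240 + (-93)**2/69**2) = sqrt(3240 + (1/4761)*8649) = sqrt(3240 + 961/529) = sqrt(1714921/529) = sqrt(1714921)/23 ≈ 56.937)
(z + H(75)) + 5353 = (sqrt(1714921)/23 + 75*(-84 + 75)) + 5353 = (sqrt(1714921)/23 + 75*(-9)) + 5353 = (sqrt(1714921)/23 - 675) + 5353 = (-675 + sqrt(1714921)/23) + 5353 = 4678 + sqrt(1714921)/23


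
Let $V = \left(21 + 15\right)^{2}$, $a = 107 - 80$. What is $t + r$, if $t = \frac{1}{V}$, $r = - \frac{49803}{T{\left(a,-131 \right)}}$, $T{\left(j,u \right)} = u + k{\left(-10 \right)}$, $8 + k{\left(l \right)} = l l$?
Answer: $\frac{1654993}{1296} \approx 1277.0$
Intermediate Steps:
$k{\left(l \right)} = -8 + l^{2}$ ($k{\left(l \right)} = -8 + l l = -8 + l^{2}$)
$a = 27$ ($a = 107 - 80 = 27$)
$T{\left(j,u \right)} = 92 + u$ ($T{\left(j,u \right)} = u - \left(8 - \left(-10\right)^{2}\right) = u + \left(-8 + 100\right) = u + 92 = 92 + u$)
$V = 1296$ ($V = 36^{2} = 1296$)
$r = 1277$ ($r = - \frac{49803}{92 - 131} = - \frac{49803}{-39} = \left(-49803\right) \left(- \frac{1}{39}\right) = 1277$)
$t = \frac{1}{1296} \approx 0.0007716$
$t + r = \frac{1}{1296} + 1277 = \frac{1654993}{1296}$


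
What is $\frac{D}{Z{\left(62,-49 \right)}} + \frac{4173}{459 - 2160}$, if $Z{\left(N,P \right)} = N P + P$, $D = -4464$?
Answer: $- \frac{27983}{27783} \approx -1.0072$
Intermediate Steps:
$Z{\left(N,P \right)} = P + N P$
$\frac{D}{Z{\left(62,-49 \right)}} + \frac{4173}{459 - 2160} = - \frac{4464}{\left(-49\right) \left(1 + 62\right)} + \frac{4173}{459 - 2160} = - \frac{4464}{\left(-49\right) 63} + \frac{4173}{459 - 2160} = - \frac{4464}{-3087} + \frac{4173}{-1701} = \left(-4464\right) \left(- \frac{1}{3087}\right) + 4173 \left(- \frac{1}{1701}\right) = \frac{496}{343} - \frac{1391}{567} = - \frac{27983}{27783}$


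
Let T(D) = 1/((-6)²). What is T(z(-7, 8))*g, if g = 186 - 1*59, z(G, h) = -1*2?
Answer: 127/36 ≈ 3.5278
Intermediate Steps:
z(G, h) = -2
g = 127 (g = 186 - 59 = 127)
T(D) = 1/36
T(z(-7, 8))*g = (1/36)*127 = 127/36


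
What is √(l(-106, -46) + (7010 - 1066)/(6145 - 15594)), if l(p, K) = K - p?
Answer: 2*√1325212801/9449 ≈ 7.7053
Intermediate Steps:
√(l(-106, -46) + (7010 - 1066)/(6145 - 15594)) = √((-46 - 1*(-106)) + (7010 - 1066)/(6145 - 15594)) = √((-46 + 106) + 5944/(-9449)) = √(60 + 5944*(-1/9449)) = √(60 - 5944/9449) = √(560996/9449) = 2*√1325212801/9449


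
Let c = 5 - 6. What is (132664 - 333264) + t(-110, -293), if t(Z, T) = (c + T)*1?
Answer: -200894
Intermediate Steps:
c = -1
t(Z, T) = -1 + T (t(Z, T) = (-1 + T)*1 = -1 + T)
(132664 - 333264) + t(-110, -293) = (132664 - 333264) + (-1 - 293) = -200600 - 294 = -200894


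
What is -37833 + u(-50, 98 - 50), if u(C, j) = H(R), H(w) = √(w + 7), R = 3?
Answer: -37833 + √10 ≈ -37830.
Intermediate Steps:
H(w) = √(7 + w)
u(C, j) = √10 (u(C, j) = √(7 + 3) = √10)
-37833 + u(-50, 98 - 50) = -37833 + √10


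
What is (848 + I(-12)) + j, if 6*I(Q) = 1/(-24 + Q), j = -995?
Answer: -31753/216 ≈ -147.00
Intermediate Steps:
I(Q) = 1/(6*(-24 + Q))
(848 + I(-12)) + j = (848 + 1/(6*(-24 - 12))) - 995 = (848 + (⅙)/(-36)) - 995 = (848 + (⅙)*(-1/36)) - 995 = (848 - 1/216) - 995 = 183167/216 - 995 = -31753/216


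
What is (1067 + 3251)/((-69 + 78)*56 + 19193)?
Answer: 4318/19697 ≈ 0.21922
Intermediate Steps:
(1067 + 3251)/((-69 + 78)*56 + 19193) = 4318/(9*56 + 19193) = 4318/(504 + 19193) = 4318/19697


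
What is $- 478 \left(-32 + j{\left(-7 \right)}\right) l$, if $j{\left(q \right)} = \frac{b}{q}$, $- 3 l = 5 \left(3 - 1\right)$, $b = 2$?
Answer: $- \frac{1080280}{21} \approx -51442.0$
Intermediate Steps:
$l = - \frac{10}{3}$ ($l = - \frac{5 \left(3 - 1\right)}{3} = - \frac{5 \cdot 2}{3} = \left(- \frac{1}{3}\right) 10 = - \frac{10}{3} \approx -3.3333$)
$j{\left(q \right)} = \frac{2}{q}$
$- 478 \left(-32 + j{\left(-7 \right)}\right) l = - 478 \left(-32 + \frac{2}{-7}\right) \left(- \frac{10}{3}\right) = - 478 \left(-32 + 2 \left(- \frac{1}{7}\right)\right) \left(- \frac{10}{3}\right) = - 478 \left(-32 - \frac{2}{7}\right) \left(- \frac{10}{3}\right) = - 478 \left(\left(- \frac{226}{7}\right) \left(- \frac{10}{3}\right)\right) = \left(-478\right) \frac{2260}{21} = - \frac{1080280}{21}$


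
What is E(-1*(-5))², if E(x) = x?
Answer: 25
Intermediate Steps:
E(-1*(-5))² = (-1*(-5))² = 5² = 25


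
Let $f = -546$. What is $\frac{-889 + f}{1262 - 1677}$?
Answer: $\frac{287}{83} \approx 3.4578$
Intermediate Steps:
$\frac{-889 + f}{1262 - 1677} = \frac{-889 - 546}{1262 - 1677} = - \frac{1435}{-415} = \left(-1435\right) \left(- \frac{1}{415}\right) = \frac{287}{83}$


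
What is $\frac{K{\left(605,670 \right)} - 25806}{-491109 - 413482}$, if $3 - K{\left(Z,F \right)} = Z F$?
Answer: $\frac{431153}{904591} \approx 0.47663$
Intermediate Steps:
$K{\left(Z,F \right)} = 3 - F Z$ ($K{\left(Z,F \right)} = 3 - Z F = 3 - F Z$)
$\frac{K{\left(605,670 \right)} - 25806}{-491109 - 413482} = \frac{\left(3 - 670 \cdot 605\right) - 25806}{-491109 - 413482} = \frac{\left(3 - 405350\right) - 25806}{-904591} = \left(-405347 - 25806\right) \left(- \frac{1}{904591}\right) = \left(-431153\right) \left(- \frac{1}{904591}\right) = \frac{431153}{904591}$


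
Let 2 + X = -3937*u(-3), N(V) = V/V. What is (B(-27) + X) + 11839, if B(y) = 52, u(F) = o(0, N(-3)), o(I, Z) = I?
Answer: 11889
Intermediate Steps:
N(V) = 1
u(F) = 0
X = -2 (X = -2 - 3937*0 = -2 + 0 = -2)
(B(-27) + X) + 11839 = (52 - 2) + 11839 = 50 + 11839 = 11889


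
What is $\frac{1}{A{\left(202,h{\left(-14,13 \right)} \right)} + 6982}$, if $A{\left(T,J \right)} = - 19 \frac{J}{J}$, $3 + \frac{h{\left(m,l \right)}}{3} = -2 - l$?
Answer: $\frac{1}{6963} \approx 0.00014362$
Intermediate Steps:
$h{\left(m,l \right)} = -15 - 3 l$ ($h{\left(m,l \right)} = -9 + 3 \left(-2 - l\right) = -9 - \left(6 + 3 l\right) = -15 - 3 l$)
$A{\left(T,J \right)} = -19$ ($A{\left(T,J \right)} = \left(-19\right) 1 = -19$)
$\frac{1}{A{\left(202,h{\left(-14,13 \right)} \right)} + 6982} = \frac{1}{-19 + 6982} = \frac{1}{6963}$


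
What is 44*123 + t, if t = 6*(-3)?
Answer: 5394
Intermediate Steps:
t = -18
44*123 + t = 44*123 - 18 = 5412 - 18 = 5394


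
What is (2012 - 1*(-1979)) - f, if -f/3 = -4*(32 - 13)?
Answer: 3763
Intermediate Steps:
f = 228 (f = -(-12)*(32 - 13) = -(-12)*19 = -3*(-76) = 228)
(2012 - 1*(-1979)) - f = (2012 - 1*(-1979)) - 1*228 = (2012 + 1979) - 228 = 3991 - 228 = 3763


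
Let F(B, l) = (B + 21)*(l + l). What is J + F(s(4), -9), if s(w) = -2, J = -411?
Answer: -753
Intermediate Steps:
F(B, l) = 2*l*(21 + B) (F(B, l) = (21 + B)*(2*l) = 2*l*(21 + B))
J + F(s(4), -9) = -411 + 2*(-9)*(21 - 2) = -411 + 2*(-9)*19 = -411 - 342 = -753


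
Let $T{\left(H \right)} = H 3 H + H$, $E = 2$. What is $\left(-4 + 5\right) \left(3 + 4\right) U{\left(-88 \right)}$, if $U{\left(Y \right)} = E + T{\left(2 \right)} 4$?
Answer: $406$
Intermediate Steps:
$T{\left(H \right)} = H + 3 H^{2}$ ($T{\left(H \right)} = 3 H H + H = 3 H^{2} + H = H + 3 H^{2}$)
$U{\left(Y \right)} = 58$ ($U{\left(Y \right)} = 2 + 2 \left(1 + 3 \cdot 2\right) 4 = 2 + 2 \left(1 + 6\right) 4 = 2 + 2 \cdot 7 \cdot 4 = 2 + 14 \cdot 4 = 2 + 56 = 58$)
$\left(-4 + 5\right) \left(3 + 4\right) U{\left(-88 \right)} = \left(-4 + 5\right) \left(3 + 4\right) 58 = 1 \cdot 7 \cdot 58 = 7 \cdot 58 = 406$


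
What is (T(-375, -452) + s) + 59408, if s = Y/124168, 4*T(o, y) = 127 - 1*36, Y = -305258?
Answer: 1844773027/31042 ≈ 59428.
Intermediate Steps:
T(o, y) = 91/4 (T(o, y) = (127 - 1*36)/4 = (127 - 36)/4 = (¼)*91 = 91/4)
s = -152629/62084 (s = -305258/124168 = -305258*1/124168 = -152629/62084 ≈ -2.4584)
(T(-375, -452) + s) + 59408 = (91/4 - 152629/62084) + 59408 = 629891/31042 + 59408 = 1844773027/31042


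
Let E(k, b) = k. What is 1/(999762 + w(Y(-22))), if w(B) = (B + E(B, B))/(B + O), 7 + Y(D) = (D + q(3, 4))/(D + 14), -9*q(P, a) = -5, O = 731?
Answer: 52321/52308546980 ≈ 1.0002e-6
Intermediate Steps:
q(P, a) = 5/9 (q(P, a) = -1/9*(-5) = 5/9)
Y(D) = -7 + (5/9 + D)/(14 + D) (Y(D) = -7 + (D + 5/9)/(D + 14) = -7 + (5/9 + D)/(14 + D))
w(B) = 2*B/(731 + B) (w(B) = (B + B)/(B + 731) = (2*B)/(731 + B) = 2*B/(731 + B))
1/(999762 + w(Y(-22))) = 1/(999762 + 2*((-877 - 54*(-22))/(9*(14 - 22)))/(731 + (-877 - 54*(-22))/(9*(14 - 22)))) = 1/(999762 + 2*((1/9)*(-877 + 1188)/(-8))/(731 + (1/9)*(-877 + 1188)/(-8))) = 1/(999762 + 2*((1/9)*(-1/8)*311)/(731 + (1/9)*(-1/8)*311)) = 1/(999762 + 2*(-311/72)/(731 - 311/72)) = 1/(999762 + 2*(-311/72)/(52321/72)) = 1/(999762 + 2*(-311/72)*(72/52321)) = 1/(999762 - 622/52321) = 1/(52308546980/52321) = 52321/52308546980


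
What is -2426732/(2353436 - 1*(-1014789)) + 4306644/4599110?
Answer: 47784836834/221297675425 ≈ 0.21593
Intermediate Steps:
-2426732/(2353436 - 1*(-1014789)) + 4306644/4599110 = -2426732/(2353436 + 1014789) + 4306644*(1/4599110) = -2426732/3368225 + 2153322/2299555 = -2426732*1/3368225 + 2153322/2299555 = -346676/481175 + 2153322/2299555 = 47784836834/221297675425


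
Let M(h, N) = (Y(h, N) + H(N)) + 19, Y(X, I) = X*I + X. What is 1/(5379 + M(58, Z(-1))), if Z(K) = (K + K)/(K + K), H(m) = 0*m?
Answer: 1/5514 ≈ 0.00018136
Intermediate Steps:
Y(X, I) = X + I*X (Y(X, I) = I*X + X = X + I*X)
H(m) = 0
Z(K) = 1 (Z(K) = (2*K)/((2*K)) = (2*K)*(1/(2*K)) = 1)
M(h, N) = 19 + h*(1 + N) (M(h, N) = (h*(1 + N) + 0) + 19 = h*(1 + N) + 19 = 19 + h*(1 + N))
1/(5379 + M(58, Z(-1))) = 1/(5379 + (19 + 58*(1 + 1))) = 1/(5379 + (19 + 58*2)) = 1/(5379 + (19 + 116)) = 1/(5379 + 135) = 1/5514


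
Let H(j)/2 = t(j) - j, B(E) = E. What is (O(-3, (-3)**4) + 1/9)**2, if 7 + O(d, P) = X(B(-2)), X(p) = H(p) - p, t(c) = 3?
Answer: 2116/81 ≈ 26.123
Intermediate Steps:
H(j) = 6 - 2*j (H(j) = 2*(3 - j) = 6 - 2*j)
X(p) = 6 - 3*p (X(p) = (6 - 2*p) - p = 6 - 3*p)
O(d, P) = 5 (O(d, P) = -7 + (6 - 3*(-2)) = -7 + (6 + 6) = -7 + 12 = 5)
(O(-3, (-3)**4) + 1/9)**2 = (5 + 1/9)**2 = (46/9)**2 = 2116/81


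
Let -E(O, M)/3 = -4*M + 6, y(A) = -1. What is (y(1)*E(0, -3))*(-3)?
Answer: -162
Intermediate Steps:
E(O, M) = -18 + 12*M (E(O, M) = -3*(-4*M + 6) = -3*(6 - 4*M) = -18 + 12*M)
(y(1)*E(0, -3))*(-3) = -(-18 + 12*(-3))*(-3) = -(-18 - 36)*(-3) = -1*(-54)*(-3) = 54*(-3) = -162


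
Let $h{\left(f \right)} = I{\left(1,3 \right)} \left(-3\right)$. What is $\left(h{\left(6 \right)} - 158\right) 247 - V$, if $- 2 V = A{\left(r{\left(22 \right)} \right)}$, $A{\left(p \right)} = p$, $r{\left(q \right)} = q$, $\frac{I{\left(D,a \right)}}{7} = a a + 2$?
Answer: $-96072$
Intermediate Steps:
$I{\left(D,a \right)} = 14 + 7 a^{2}$ ($I{\left(D,a \right)} = 7 \left(a a + 2\right) = 7 \left(a^{2} + 2\right) = 7 \left(2 + a^{2}\right) = 14 + 7 a^{2}$)
$h{\left(f \right)} = -231$ ($h{\left(f \right)} = \left(14 + 7 \cdot 3^{2}\right) \left(-3\right) = \left(14 + 7 \cdot 9\right) \left(-3\right) = \left(14 + 63\right) \left(-3\right) = 77 \left(-3\right) = -231$)
$V = -11$ ($V = \left(- \frac{1}{2}\right) 22 = -11$)
$\left(h{\left(6 \right)} - 158\right) 247 - V = \left(-231 - 158\right) 247 - -11 = \left(-389\right) 247 + 11 = -96083 + 11 = -96072$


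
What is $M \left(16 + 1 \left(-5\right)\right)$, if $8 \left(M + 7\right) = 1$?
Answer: $- \frac{605}{8} \approx -75.625$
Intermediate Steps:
$M = - \frac{55}{8}$ ($M = -7 + \frac{1}{8} \cdot 1 = -7 + \frac{1}{8} = - \frac{55}{8} \approx -6.875$)
$M \left(16 + 1 \left(-5\right)\right) = - \frac{55 \left(16 + 1 \left(-5\right)\right)}{8} = - \frac{55 \left(16 - 5\right)}{8} = \left(- \frac{55}{8}\right) 11 = - \frac{605}{8}$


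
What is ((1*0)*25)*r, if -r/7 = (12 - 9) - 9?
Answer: 0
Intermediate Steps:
r = 42 (r = -7*((12 - 9) - 9) = -7*(3 - 9) = -7*(-6) = 42)
((1*0)*25)*r = ((1*0)*25)*42 = (0*25)*42 = 0*42 = 0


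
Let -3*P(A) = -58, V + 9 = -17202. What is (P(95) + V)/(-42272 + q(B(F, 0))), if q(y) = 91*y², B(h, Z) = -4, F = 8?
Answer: 51575/122448 ≈ 0.42120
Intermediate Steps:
V = -17211 (V = -9 - 17202 = -17211)
P(A) = 58/3 (P(A) = -⅓*(-58) = 58/3)
(P(95) + V)/(-42272 + q(B(F, 0))) = (58/3 - 17211)/(-42272 + 91*(-4)²) = -51575/(3*(-42272 + 91*16)) = -51575/(3*(-42272 + 1456)) = -51575/3/(-40816) = -51575/3*(-1/40816) = 51575/122448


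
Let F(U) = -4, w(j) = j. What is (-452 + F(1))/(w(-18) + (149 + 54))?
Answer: -456/185 ≈ -2.4649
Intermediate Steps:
(-452 + F(1))/(w(-18) + (149 + 54)) = (-452 - 4)/(-18 + (149 + 54)) = -456/(-18 + 203) = -456/185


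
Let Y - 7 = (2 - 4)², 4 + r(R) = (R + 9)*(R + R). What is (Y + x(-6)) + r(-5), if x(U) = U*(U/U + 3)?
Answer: -57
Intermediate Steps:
r(R) = -4 + 2*R*(9 + R) (r(R) = -4 + (R + 9)*(R + R) = -4 + (9 + R)*(2*R) = -4 + 2*R*(9 + R))
Y = 11 (Y = 7 + (2 - 4)² = 7 + (-2)² = 7 + 4 = 11)
x(U) = 4*U (x(U) = U*(1 + 3) = U*4 = 4*U)
(Y + x(-6)) + r(-5) = (11 + 4*(-6)) + (-4 + 2*(-5)² + 18*(-5)) = (11 - 24) + (-4 + 2*25 - 90) = -13 + (-4 + 50 - 90) = -13 - 44 = -57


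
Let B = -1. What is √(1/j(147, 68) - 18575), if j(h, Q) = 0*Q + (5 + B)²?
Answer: I*√297199/4 ≈ 136.29*I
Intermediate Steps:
j(h, Q) = 16 (j(h, Q) = 0*Q + (5 - 1)² = 0 + 4² = 0 + 16 = 16)
√(1/j(147, 68) - 18575) = √(1/16 - 18575) = √(-297199/16) = I*√297199/4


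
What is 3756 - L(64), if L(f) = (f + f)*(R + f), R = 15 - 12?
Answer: -4820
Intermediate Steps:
R = 3
L(f) = 2*f*(3 + f) (L(f) = (f + f)*(3 + f) = (2*f)*(3 + f) = 2*f*(3 + f))
3756 - L(64) = 3756 - 2*64*(3 + 64) = 3756 - 2*64*67 = 3756 - 1*8576 = 3756 - 8576 = -4820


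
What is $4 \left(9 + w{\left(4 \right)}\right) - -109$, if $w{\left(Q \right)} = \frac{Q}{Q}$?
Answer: $149$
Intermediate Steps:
$w{\left(Q \right)} = 1$
$4 \left(9 + w{\left(4 \right)}\right) - -109 = 4 \left(9 + 1\right) - -109 = 4 \cdot 10 + 109 = 40 + 109 = 149$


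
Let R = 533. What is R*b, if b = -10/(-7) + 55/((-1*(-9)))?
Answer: 253175/63 ≈ 4018.7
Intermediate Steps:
b = 475/63 (b = -10*(-1/7) + 55/9 = 10/7 + 55*(1/9) = 10/7 + 55/9 = 475/63 ≈ 7.5397)
R*b = 533*(475/63) = 253175/63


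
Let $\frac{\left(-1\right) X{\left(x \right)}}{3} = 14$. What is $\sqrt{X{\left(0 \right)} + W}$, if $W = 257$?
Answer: $\sqrt{215} \approx 14.663$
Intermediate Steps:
$X{\left(x \right)} = -42$ ($X{\left(x \right)} = \left(-3\right) 14 = -42$)
$\sqrt{X{\left(0 \right)} + W} = \sqrt{-42 + 257} = \sqrt{215}$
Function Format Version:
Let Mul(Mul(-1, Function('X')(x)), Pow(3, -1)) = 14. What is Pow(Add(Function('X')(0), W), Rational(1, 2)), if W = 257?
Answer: Pow(215, Rational(1, 2)) ≈ 14.663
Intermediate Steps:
Function('X')(x) = -42 (Function('X')(x) = Mul(-3, 14) = -42)
Pow(Add(Function('X')(0), W), Rational(1, 2)) = Pow(Add(-42, 257), Rational(1, 2)) = Pow(215, Rational(1, 2))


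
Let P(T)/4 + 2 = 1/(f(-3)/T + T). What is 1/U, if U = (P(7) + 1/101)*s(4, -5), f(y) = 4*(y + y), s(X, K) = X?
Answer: -2525/69388 ≈ -0.036390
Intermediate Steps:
f(y) = 8*y (f(y) = 4*(2*y) = 8*y)
P(T) = -8 + 4/(T - 24/T) (P(T) = -8 + 4/((8*(-3))/T + T) = -8 + 4/(-24/T + T) = -8 + 4/(T - 24/T))
U = -69388/2525 (U = (4*(48 + 7 - 2*7²)/(-24 + 7²) + 1/101)*4 = (4*(48 + 7 - 2*49)/(-24 + 49) + 1/101)*4 = (4*(48 + 7 - 98)/25 + 1/101)*4 = (4*(1/25)*(-43) + 1/101)*4 = (-172/25 + 1/101)*4 = -17347/2525*4 = -69388/2525 ≈ -27.480)
1/U = 1/(-69388/2525) = -2525/69388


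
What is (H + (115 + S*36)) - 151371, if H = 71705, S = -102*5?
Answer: -97911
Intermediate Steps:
S = -510
(H + (115 + S*36)) - 151371 = (71705 + (115 - 510*36)) - 151371 = (71705 + (115 - 18360)) - 151371 = (71705 - 18245) - 151371 = 53460 - 151371 = -97911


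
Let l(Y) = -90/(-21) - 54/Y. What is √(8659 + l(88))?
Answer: √205443931/154 ≈ 93.073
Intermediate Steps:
l(Y) = 30/7 - 54/Y (l(Y) = -90*(-1/21) - 54/Y = 30/7 - 54/Y)
√(8659 + l(88)) = √(8659 + (30/7 - 54/88)) = √(8659 + (30/7 - 54*1/88)) = √(8659 + (30/7 - 27/44)) = √(8659 + 1131/308) = √(2668103/308) = √205443931/154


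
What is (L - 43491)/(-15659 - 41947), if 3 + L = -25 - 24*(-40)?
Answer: 42559/57606 ≈ 0.73879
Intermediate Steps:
L = 932 (L = -3 + (-25 - 24*(-40)) = -3 + (-25 + 960) = -3 + 935 = 932)
(L - 43491)/(-15659 - 41947) = (932 - 43491)/(-15659 - 41947) = -42559/(-57606) = -42559*(-1/57606) = 42559/57606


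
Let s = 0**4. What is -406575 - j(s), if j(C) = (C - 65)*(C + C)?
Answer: -406575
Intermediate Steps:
s = 0
j(C) = 2*C*(-65 + C) (j(C) = (-65 + C)*(2*C) = 2*C*(-65 + C))
-406575 - j(s) = -406575 - 2*0*(-65 + 0) = -406575 - 2*0*(-65) = -406575 - 1*0 = -406575 + 0 = -406575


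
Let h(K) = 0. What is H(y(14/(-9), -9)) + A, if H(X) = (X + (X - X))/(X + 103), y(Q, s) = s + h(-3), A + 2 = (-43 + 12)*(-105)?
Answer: 305773/94 ≈ 3252.9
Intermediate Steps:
A = 3253 (A = -2 + (-43 + 12)*(-105) = -2 - 31*(-105) = -2 + 3255 = 3253)
y(Q, s) = s (y(Q, s) = s + 0 = s)
H(X) = X/(103 + X) (H(X) = (X + 0)/(103 + X) = X/(103 + X))
H(y(14/(-9), -9)) + A = -9/(103 - 9) + 3253 = -9/94 + 3253 = 305773/94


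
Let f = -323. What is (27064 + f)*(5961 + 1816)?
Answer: 207964757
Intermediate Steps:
(27064 + f)*(5961 + 1816) = (27064 - 323)*(5961 + 1816) = 26741*7777 = 207964757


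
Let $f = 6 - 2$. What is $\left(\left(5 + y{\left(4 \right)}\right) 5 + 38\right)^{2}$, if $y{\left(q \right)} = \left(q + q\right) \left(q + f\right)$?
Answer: $146689$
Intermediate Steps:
$f = 4$ ($f = 6 - 2 = 4$)
$y{\left(q \right)} = 2 q \left(4 + q\right)$ ($y{\left(q \right)} = \left(q + q\right) \left(q + 4\right) = 2 q \left(4 + q\right)$)
$\left(\left(5 + y{\left(4 \right)}\right) 5 + 38\right)^{2} = \left(\left(5 + 2 \cdot 4 \left(4 + 4\right)\right) 5 + 38\right)^{2} = \left(\left(5 + 2 \cdot 4 \cdot 8\right) 5 + 38\right)^{2} = \left(\left(5 + 64\right) 5 + 38\right)^{2} = \left(69 \cdot 5 + 38\right)^{2} = \left(345 + 38\right)^{2} = 383^{2} = 146689$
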